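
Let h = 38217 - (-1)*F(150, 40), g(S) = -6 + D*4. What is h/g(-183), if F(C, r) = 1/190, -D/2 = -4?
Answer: 7261231/4940 ≈ 1469.9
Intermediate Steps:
D = 8 (D = -2*(-4) = 8)
F(C, r) = 1/190
g(S) = 26 (g(S) = -6 + 8*4 = -6 + 32 = 26)
h = 7261231/190 (h = 38217 - (-1)/190 = 38217 - 1*(-1/190) = 38217 + 1/190 = 7261231/190 ≈ 38217.)
h/g(-183) = (7261231/190)/26 = (7261231/190)*(1/26) = 7261231/4940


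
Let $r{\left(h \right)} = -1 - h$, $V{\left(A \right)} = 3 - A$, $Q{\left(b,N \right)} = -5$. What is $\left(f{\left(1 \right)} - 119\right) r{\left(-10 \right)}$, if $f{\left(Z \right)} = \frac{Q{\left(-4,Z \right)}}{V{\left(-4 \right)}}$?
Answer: $- \frac{7542}{7} \approx -1077.4$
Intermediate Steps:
$f{\left(Z \right)} = - \frac{5}{7}$ ($f{\left(Z \right)} = - \frac{5}{3 - -4} = - \frac{5}{3 + 4} = - \frac{5}{7}$)
$\left(f{\left(1 \right)} - 119\right) r{\left(-10 \right)} = \left(- \frac{5}{7} - 119\right) \left(-1 - -10\right) = - \frac{838 \left(-1 + 10\right)}{7} = \left(- \frac{838}{7}\right) 9 = - \frac{7542}{7}$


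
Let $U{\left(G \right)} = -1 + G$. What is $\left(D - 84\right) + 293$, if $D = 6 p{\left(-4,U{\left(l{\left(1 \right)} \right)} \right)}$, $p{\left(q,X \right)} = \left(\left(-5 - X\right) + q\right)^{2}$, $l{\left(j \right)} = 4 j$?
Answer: $1073$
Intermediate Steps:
$p{\left(q,X \right)} = \left(-5 + q - X\right)^{2}$
$D = 864$ ($D = 6 \left(5 + \left(-1 + 4 \cdot 1\right) - -4\right)^{2} = 6 \left(5 + \left(-1 + 4\right) + 4\right)^{2} = 6 \left(5 + 3 + 4\right)^{2} = 6 \cdot 12^{2} = 6 \cdot 144 = 864$)
$\left(D - 84\right) + 293 = \left(864 - 84\right) + 293 = 780 + 293 = 1073$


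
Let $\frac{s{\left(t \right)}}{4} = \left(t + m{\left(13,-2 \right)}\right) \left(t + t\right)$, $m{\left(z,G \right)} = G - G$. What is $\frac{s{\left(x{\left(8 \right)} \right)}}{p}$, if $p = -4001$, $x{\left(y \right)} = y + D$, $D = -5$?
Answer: $- \frac{72}{4001} \approx -0.017996$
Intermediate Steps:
$m{\left(z,G \right)} = 0$
$x{\left(y \right)} = -5 + y$ ($x{\left(y \right)} = y - 5 = -5 + y$)
$s{\left(t \right)} = 8 t^{2}$ ($s{\left(t \right)} = 4 \left(t + 0\right) \left(t + t\right) = 4 t 2 t = 4 \cdot 2 t^{2} = 8 t^{2}$)
$\frac{s{\left(x{\left(8 \right)} \right)}}{p} = \frac{8 \left(-5 + 8\right)^{2}}{-4001} = 8 \cdot 3^{2} \left(- \frac{1}{4001}\right) = 8 \cdot 9 \left(- \frac{1}{4001}\right) = 72 \left(- \frac{1}{4001}\right) = - \frac{72}{4001}$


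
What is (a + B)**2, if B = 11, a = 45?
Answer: 3136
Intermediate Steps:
(a + B)**2 = (45 + 11)**2 = 56**2 = 3136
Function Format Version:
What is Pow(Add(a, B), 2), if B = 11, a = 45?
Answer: 3136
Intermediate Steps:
Pow(Add(a, B), 2) = Pow(Add(45, 11), 2) = Pow(56, 2) = 3136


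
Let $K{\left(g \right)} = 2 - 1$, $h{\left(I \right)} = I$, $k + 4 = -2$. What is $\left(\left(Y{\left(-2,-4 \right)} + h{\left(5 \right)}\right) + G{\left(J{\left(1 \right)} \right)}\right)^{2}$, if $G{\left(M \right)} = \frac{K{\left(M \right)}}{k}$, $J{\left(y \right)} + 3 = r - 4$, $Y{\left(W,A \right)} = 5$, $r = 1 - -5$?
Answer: $\frac{3481}{36} \approx 96.694$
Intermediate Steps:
$k = -6$ ($k = -4 - 2 = -6$)
$K{\left(g \right)} = 1$ ($K{\left(g \right)} = 2 - 1 = 1$)
$r = 6$ ($r = 1 + 5 = 6$)
$J{\left(y \right)} = -1$ ($J{\left(y \right)} = -3 + \left(6 - 4\right) = -3 + 2 = -1$)
$G{\left(M \right)} = - \frac{1}{6}$ ($G{\left(M \right)} = 1 \frac{1}{-6} = 1 \left(- \frac{1}{6}\right) = - \frac{1}{6}$)
$\left(\left(Y{\left(-2,-4 \right)} + h{\left(5 \right)}\right) + G{\left(J{\left(1 \right)} \right)}\right)^{2} = \left(\left(5 + 5\right) - \frac{1}{6}\right)^{2} = \left(10 - \frac{1}{6}\right)^{2} = \left(\frac{59}{6}\right)^{2} = \frac{3481}{36}$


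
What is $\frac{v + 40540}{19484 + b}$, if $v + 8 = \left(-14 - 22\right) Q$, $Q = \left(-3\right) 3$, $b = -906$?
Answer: $\frac{20428}{9289} \approx 2.1992$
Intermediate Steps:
$Q = -9$
$v = 316$ ($v = -8 + \left(-14 - 22\right) \left(-9\right) = -8 - -324 = -8 + 324 = 316$)
$\frac{v + 40540}{19484 + b} = \frac{316 + 40540}{19484 - 906} = \frac{40856}{18578} = 40856 \cdot \frac{1}{18578} = \frac{20428}{9289}$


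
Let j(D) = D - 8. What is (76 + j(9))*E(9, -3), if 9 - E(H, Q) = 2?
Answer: 539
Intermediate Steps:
E(H, Q) = 7 (E(H, Q) = 9 - 1*2 = 9 - 2 = 7)
j(D) = -8 + D
(76 + j(9))*E(9, -3) = (76 + (-8 + 9))*7 = (76 + 1)*7 = 77*7 = 539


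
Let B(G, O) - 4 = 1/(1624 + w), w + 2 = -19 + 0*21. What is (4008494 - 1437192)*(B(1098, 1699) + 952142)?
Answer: 3924552629860778/1603 ≈ 2.4483e+12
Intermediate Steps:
w = -21 (w = -2 + (-19 + 0*21) = -2 + (-19 + 0) = -2 - 19 = -21)
B(G, O) = 6413/1603 (B(G, O) = 4 + 1/(1624 - 21) = 4 + 1/1603 = 6413/1603)
(4008494 - 1437192)*(B(1098, 1699) + 952142) = (4008494 - 1437192)*(6413/1603 + 952142) = 2571302*(1526290039/1603) = 3924552629860778/1603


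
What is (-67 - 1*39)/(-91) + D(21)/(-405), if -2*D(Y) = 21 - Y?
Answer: 106/91 ≈ 1.1648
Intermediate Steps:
D(Y) = -21/2 + Y/2 (D(Y) = -(21 - Y)/2 = -21/2 + Y/2)
(-67 - 1*39)/(-91) + D(21)/(-405) = (-67 - 1*39)/(-91) + (-21/2 + (1/2)*21)/(-405) = (-67 - 39)*(-1/91) + (-21/2 + 21/2)*(-1/405) = -106*(-1/91) + 0*(-1/405) = 106/91 + 0 = 106/91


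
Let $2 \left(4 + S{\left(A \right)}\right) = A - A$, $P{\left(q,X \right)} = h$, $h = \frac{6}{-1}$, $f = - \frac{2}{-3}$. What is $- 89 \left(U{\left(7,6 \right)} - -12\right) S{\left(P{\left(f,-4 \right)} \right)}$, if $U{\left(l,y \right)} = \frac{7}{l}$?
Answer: $4628$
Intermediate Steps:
$f = \frac{2}{3}$ ($f = \left(-2\right) \left(- \frac{1}{3}\right) = \frac{2}{3} \approx 0.66667$)
$h = -6$ ($h = 6 \left(-1\right) = -6$)
$P{\left(q,X \right)} = -6$
$S{\left(A \right)} = -4$ ($S{\left(A \right)} = -4 + \frac{A - A}{2} = -4 + \frac{1}{2} \cdot 0 = -4 + 0 = -4$)
$- 89 \left(U{\left(7,6 \right)} - -12\right) S{\left(P{\left(f,-4 \right)} \right)} = - 89 \left(\frac{7}{7} - -12\right) \left(-4\right) = - 89 \left(7 \cdot \frac{1}{7} + 12\right) \left(-4\right) = - 89 \left(1 + 12\right) \left(-4\right) = \left(-89\right) 13 \left(-4\right) = \left(-1157\right) \left(-4\right) = 4628$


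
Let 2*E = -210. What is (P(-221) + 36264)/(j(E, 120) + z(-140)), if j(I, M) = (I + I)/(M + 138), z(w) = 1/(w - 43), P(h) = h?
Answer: -283622367/6448 ≈ -43986.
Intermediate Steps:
E = -105 (E = (½)*(-210) = -105)
z(w) = 1/(-43 + w)
j(I, M) = 2*I/(138 + M) (j(I, M) = (2*I)/(138 + M) = 2*I/(138 + M))
(P(-221) + 36264)/(j(E, 120) + z(-140)) = (-221 + 36264)/(2*(-105)/(138 + 120) + 1/(-43 - 140)) = 36043/(2*(-105)/258 + 1/(-183)) = 36043/(2*(-105)*(1/258) - 1/183) = 36043/(-35/43 - 1/183) = 36043/(-6448/7869) = 36043*(-7869/6448) = -283622367/6448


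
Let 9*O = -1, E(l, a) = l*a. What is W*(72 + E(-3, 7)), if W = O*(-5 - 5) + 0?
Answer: 170/3 ≈ 56.667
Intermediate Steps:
E(l, a) = a*l
O = -1/9 (O = (1/9)*(-1) = -1/9 ≈ -0.11111)
W = 10/9 (W = -(-5 - 5)/9 + 0 = -1/9*(-10) + 0 = 10/9 + 0 = 10/9 ≈ 1.1111)
W*(72 + E(-3, 7)) = 10*(72 + 7*(-3))/9 = 10*(72 - 21)/9 = (10/9)*51 = 170/3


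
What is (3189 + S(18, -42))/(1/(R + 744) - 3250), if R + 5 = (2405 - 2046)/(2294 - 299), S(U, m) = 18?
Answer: -4729247448/4792656005 ≈ -0.98677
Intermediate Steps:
R = -9616/1995 (R = -5 + (2405 - 2046)/(2294 - 299) = -5 + 359/1995 = -9616/1995 ≈ -4.8201)
(3189 + S(18, -42))/(1/(R + 744) - 3250) = (3189 + 18)/(1/(-9616/1995 + 744) - 3250) = 3207/(1/(1474664/1995) - 3250) = 3207/(1995/1474664 - 3250) = 3207/(-4792656005/1474664) = 3207*(-1474664/4792656005) = -4729247448/4792656005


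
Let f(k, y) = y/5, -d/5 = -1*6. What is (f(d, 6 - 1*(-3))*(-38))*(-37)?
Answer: 12654/5 ≈ 2530.8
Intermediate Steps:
d = 30 (d = -(-5)*6 = -5*(-6) = 30)
f(k, y) = y/5 (f(k, y) = y*(⅕) = y/5)
(f(d, 6 - 1*(-3))*(-38))*(-37) = (((6 - 1*(-3))/5)*(-38))*(-37) = (((6 + 3)/5)*(-38))*(-37) = (((⅕)*9)*(-38))*(-37) = ((9/5)*(-38))*(-37) = -342/5*(-37) = 12654/5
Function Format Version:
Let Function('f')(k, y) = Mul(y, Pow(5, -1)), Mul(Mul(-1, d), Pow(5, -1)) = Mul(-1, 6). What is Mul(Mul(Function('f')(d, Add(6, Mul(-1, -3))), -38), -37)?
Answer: Rational(12654, 5) ≈ 2530.8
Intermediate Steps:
d = 30 (d = Mul(-5, Mul(-1, 6)) = Mul(-5, -6) = 30)
Function('f')(k, y) = Mul(Rational(1, 5), y) (Function('f')(k, y) = Mul(y, Rational(1, 5)) = Mul(Rational(1, 5), y))
Mul(Mul(Function('f')(d, Add(6, Mul(-1, -3))), -38), -37) = Mul(Mul(Mul(Rational(1, 5), Add(6, Mul(-1, -3))), -38), -37) = Mul(Mul(Mul(Rational(1, 5), Add(6, 3)), -38), -37) = Mul(Mul(Mul(Rational(1, 5), 9), -38), -37) = Mul(Mul(Rational(9, 5), -38), -37) = Mul(Rational(-342, 5), -37) = Rational(12654, 5)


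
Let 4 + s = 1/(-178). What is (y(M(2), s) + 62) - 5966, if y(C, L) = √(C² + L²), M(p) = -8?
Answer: -5904 + √2536145/178 ≈ -5895.1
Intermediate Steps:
s = -713/178 (s = -4 + 1/(-178) = -4 - 1/178 = -713/178 ≈ -4.0056)
(y(M(2), s) + 62) - 5966 = (√((-8)² + (-713/178)²) + 62) - 5966 = (√(64 + 508369/31684) + 62) - 5966 = (√(2536145/31684) + 62) - 5966 = (√2536145/178 + 62) - 5966 = (62 + √2536145/178) - 5966 = -5904 + √2536145/178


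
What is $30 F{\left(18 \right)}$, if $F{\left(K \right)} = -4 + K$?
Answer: $420$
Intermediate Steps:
$30 F{\left(18 \right)} = 30 \left(-4 + 18\right) = 30 \cdot 14 = 420$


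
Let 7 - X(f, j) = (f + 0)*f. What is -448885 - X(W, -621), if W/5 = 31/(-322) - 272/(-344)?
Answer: -86055544413047/191711716 ≈ -4.4888e+5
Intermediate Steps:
W = 48075/13846 (W = 5*(31/(-322) - 272/(-344)) = 5*(31*(-1/322) - 272*(-1/344)) = 5*(-31/322 + 34/43) = 5*(9615/13846) = 48075/13846 ≈ 3.4721)
X(f, j) = 7 - f² (X(f, j) = 7 - (f + 0)*f = 7 - f*f = 7 - f²)
-448885 - X(W, -621) = -448885 - (7 - (48075/13846)²) = -448885 - (7 - 1*2311205625/191711716) = -448885 - (7 - 2311205625/191711716) = -448885 - 1*(-969223613/191711716) = -448885 + 969223613/191711716 = -86055544413047/191711716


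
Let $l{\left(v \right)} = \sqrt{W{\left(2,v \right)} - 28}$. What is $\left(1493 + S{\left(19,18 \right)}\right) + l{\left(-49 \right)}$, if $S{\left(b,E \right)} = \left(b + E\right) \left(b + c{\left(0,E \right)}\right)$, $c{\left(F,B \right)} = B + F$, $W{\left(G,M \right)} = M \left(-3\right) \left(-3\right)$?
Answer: $2862 + i \sqrt{469} \approx 2862.0 + 21.656 i$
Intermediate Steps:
$W{\left(G,M \right)} = 9 M$ ($W{\left(G,M \right)} = - 3 M \left(-3\right) = 9 M$)
$l{\left(v \right)} = \sqrt{-28 + 9 v}$ ($l{\left(v \right)} = \sqrt{9 v - 28} = \sqrt{-28 + 9 v}$)
$S{\left(b,E \right)} = \left(E + b\right)^{2}$ ($S{\left(b,E \right)} = \left(b + E\right) \left(b + \left(E + 0\right)\right) = \left(E + b\right) \left(b + E\right) = \left(E + b\right) \left(E + b\right) = \left(E + b\right)^{2}$)
$\left(1493 + S{\left(19,18 \right)}\right) + l{\left(-49 \right)} = \left(1493 + \left(18^{2} + 19^{2} + 2 \cdot 18 \cdot 19\right)\right) + \sqrt{-28 + 9 \left(-49\right)} = \left(1493 + \left(324 + 361 + 684\right)\right) + \sqrt{-28 - 441} = \left(1493 + 1369\right) + \sqrt{-469} = 2862 + i \sqrt{469}$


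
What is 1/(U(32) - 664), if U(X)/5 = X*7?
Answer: 1/456 ≈ 0.0021930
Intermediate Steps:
U(X) = 35*X (U(X) = 5*(X*7) = 5*(7*X) = 35*X)
1/(U(32) - 664) = 1/(35*32 - 664) = 1/(1120 - 664) = 1/456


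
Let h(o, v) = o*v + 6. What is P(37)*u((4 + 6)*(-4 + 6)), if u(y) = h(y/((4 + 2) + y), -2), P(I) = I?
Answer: 2146/13 ≈ 165.08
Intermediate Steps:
h(o, v) = 6 + o*v
u(y) = 6 - 2*y/(6 + y) (u(y) = 6 + (y/((4 + 2) + y))*(-2) = 6 + (y/(6 + y))*(-2) = 6 - 2*y/(6 + y))
P(37)*u((4 + 6)*(-4 + 6)) = 37*(4*(9 + (4 + 6)*(-4 + 6))/(6 + (4 + 6)*(-4 + 6))) = 37*(4*(9 + 10*2)/(6 + 10*2)) = 37*(4*(9 + 20)/(6 + 20)) = 37*(4*29/26) = 37*(4*(1/26)*29) = 37*(58/13) = 2146/13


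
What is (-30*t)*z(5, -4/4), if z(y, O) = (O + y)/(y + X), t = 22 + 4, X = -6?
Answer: 3120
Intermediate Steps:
t = 26
z(y, O) = (O + y)/(-6 + y) (z(y, O) = (O + y)/(y - 6) = (O + y)/(-6 + y))
(-30*t)*z(5, -4/4) = (-30*26)*((-4/4 + 5)/(-6 + 5)) = -780*(-4*¼ + 5)/(-1) = -(-780)*(-1 + 5) = -(-780)*4 = -780*(-4) = 3120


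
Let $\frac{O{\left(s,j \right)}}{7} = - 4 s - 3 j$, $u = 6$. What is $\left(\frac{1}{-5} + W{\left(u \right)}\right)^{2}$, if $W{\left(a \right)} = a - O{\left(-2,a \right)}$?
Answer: $\frac{143641}{25} \approx 5745.6$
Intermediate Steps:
$O{\left(s,j \right)} = - 28 s - 21 j$ ($O{\left(s,j \right)} = 7 \left(- 4 s - 3 j\right) = - 28 s - 21 j$)
$W{\left(a \right)} = -56 + 22 a$ ($W{\left(a \right)} = a - \left(\left(-28\right) \left(-2\right) - 21 a\right) = a - \left(56 - 21 a\right) = a + \left(-56 + 21 a\right) = -56 + 22 a$)
$\left(\frac{1}{-5} + W{\left(u \right)}\right)^{2} = \left(\frac{1}{-5} + \left(-56 + 22 \cdot 6\right)\right)^{2} = \left(- \frac{1}{5} + \left(-56 + 132\right)\right)^{2} = \left(- \frac{1}{5} + 76\right)^{2} = \left(\frac{379}{5}\right)^{2} = \frac{143641}{25}$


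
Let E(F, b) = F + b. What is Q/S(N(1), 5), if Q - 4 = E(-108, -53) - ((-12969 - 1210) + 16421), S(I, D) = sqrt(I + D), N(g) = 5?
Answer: -2399*sqrt(10)/10 ≈ -758.63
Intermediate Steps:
S(I, D) = sqrt(D + I)
Q = -2399 (Q = 4 + ((-108 - 53) - ((-12969 - 1210) + 16421)) = 4 + (-161 - (-14179 + 16421)) = 4 + (-161 - 1*2242) = 4 + (-161 - 2242) = 4 - 2403 = -2399)
Q/S(N(1), 5) = -2399/sqrt(5 + 5) = -2399*sqrt(10)/10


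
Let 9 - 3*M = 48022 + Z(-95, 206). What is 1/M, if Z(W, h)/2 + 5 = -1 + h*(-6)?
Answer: -3/45529 ≈ -6.5892e-5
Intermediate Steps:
Z(W, h) = -12 - 12*h (Z(W, h) = -10 + 2*(-1 + h*(-6)) = -10 + 2*(-1 - 6*h) = -10 + (-2 - 12*h) = -12 - 12*h)
M = -45529/3 (M = 3 - (48022 + (-12 - 12*206))/3 = 3 - (48022 + (-12 - 2472))/3 = 3 - (48022 - 2484)/3 = 3 - ⅓*45538 = 3 - 45538/3 = -45529/3 ≈ -15176.)
1/M = 1/(-45529/3) = -3/45529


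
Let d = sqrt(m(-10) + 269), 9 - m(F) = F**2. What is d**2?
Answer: 178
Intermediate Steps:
m(F) = 9 - F**2
d = sqrt(178) (d = sqrt((9 - 1*(-10)**2) + 269) = sqrt((9 - 1*100) + 269) = sqrt((9 - 100) + 269) = sqrt(-91 + 269) = sqrt(178) ≈ 13.342)
d**2 = (sqrt(178))**2 = 178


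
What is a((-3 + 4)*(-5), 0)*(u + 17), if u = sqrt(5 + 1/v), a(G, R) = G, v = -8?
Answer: -85 - 5*sqrt(78)/4 ≈ -96.040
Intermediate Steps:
u = sqrt(78)/4 (u = sqrt(5 + 1/(-8)) = sqrt(5 - 1/8) = sqrt(39/8) = sqrt(78)/4 ≈ 2.2079)
a((-3 + 4)*(-5), 0)*(u + 17) = ((-3 + 4)*(-5))*(sqrt(78)/4 + 17) = (1*(-5))*(17 + sqrt(78)/4) = -5*(17 + sqrt(78)/4) = -85 - 5*sqrt(78)/4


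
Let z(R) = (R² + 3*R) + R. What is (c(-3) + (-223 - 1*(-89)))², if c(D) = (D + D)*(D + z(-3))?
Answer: 9604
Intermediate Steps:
z(R) = R² + 4*R
c(D) = 2*D*(-3 + D) (c(D) = (D + D)*(D - 3*(4 - 3)) = (2*D)*(D - 3*1) = (2*D)*(D - 3) = (2*D)*(-3 + D) = 2*D*(-3 + D))
(c(-3) + (-223 - 1*(-89)))² = (2*(-3)*(-3 - 3) + (-223 - 1*(-89)))² = (2*(-3)*(-6) + (-223 + 89))² = (36 - 134)² = (-98)² = 9604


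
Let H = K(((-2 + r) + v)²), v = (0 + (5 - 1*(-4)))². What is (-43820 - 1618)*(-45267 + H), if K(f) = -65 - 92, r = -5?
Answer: 2063975712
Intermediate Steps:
v = 81 (v = (0 + (5 + 4))² = (0 + 9)² = 9² = 81)
K(f) = -157
H = -157
(-43820 - 1618)*(-45267 + H) = (-43820 - 1618)*(-45267 - 157) = -45438*(-45424) = 2063975712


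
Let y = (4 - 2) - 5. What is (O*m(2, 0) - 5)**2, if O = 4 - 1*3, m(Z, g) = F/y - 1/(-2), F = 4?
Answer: 1225/36 ≈ 34.028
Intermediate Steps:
y = -3 (y = 2 - 5 = -3)
m(Z, g) = -5/6 (m(Z, g) = 4/(-3) - 1/(-2) = 4*(-1/3) - 1*(-1/2) = -4/3 + 1/2 = -5/6)
O = 1 (O = 4 - 3 = 1)
(O*m(2, 0) - 5)**2 = (1*(-5/6) - 5)**2 = (-5/6 - 5)**2 = (-35/6)**2 = 1225/36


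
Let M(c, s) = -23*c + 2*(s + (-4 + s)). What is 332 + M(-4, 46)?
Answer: 600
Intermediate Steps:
M(c, s) = -8 - 23*c + 4*s (M(c, s) = -23*c + 2*(-4 + 2*s) = -23*c + (-8 + 4*s) = -8 - 23*c + 4*s)
332 + M(-4, 46) = 332 + (-8 - 23*(-4) + 4*46) = 332 + (-8 + 92 + 184) = 332 + 268 = 600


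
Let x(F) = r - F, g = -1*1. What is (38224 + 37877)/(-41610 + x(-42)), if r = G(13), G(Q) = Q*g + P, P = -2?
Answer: -25367/13861 ≈ -1.8301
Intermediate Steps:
g = -1
G(Q) = -2 - Q (G(Q) = Q*(-1) - 2 = -Q - 2 = -2 - Q)
r = -15 (r = -2 - 1*13 = -2 - 13 = -15)
x(F) = -15 - F
(38224 + 37877)/(-41610 + x(-42)) = (38224 + 37877)/(-41610 + (-15 - 1*(-42))) = 76101/(-41610 + (-15 + 42)) = 76101/(-41610 + 27) = 76101/(-41583) = 76101*(-1/41583) = -25367/13861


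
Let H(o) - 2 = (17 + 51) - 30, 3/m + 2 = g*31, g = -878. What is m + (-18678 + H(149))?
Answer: -507326363/27220 ≈ -18638.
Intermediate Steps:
m = -3/27220 (m = 3/(-2 - 878*31) = 3/(-2 - 27218) = 3/(-27220) = 3*(-1/27220) = -3/27220 ≈ -0.00011021)
H(o) = 40 (H(o) = 2 + ((17 + 51) - 30) = 2 + (68 - 30) = 2 + 38 = 40)
m + (-18678 + H(149)) = -3/27220 + (-18678 + 40) = -3/27220 - 18638 = -507326363/27220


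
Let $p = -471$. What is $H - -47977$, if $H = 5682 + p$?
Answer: $53188$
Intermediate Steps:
$H = 5211$ ($H = 5682 - 471 = 5211$)
$H - -47977 = 5211 - -47977 = 5211 + 47977 = 53188$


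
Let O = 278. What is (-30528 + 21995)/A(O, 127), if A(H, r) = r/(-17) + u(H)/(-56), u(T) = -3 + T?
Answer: 8123416/11787 ≈ 689.18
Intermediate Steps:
A(H, r) = 3/56 - r/17 - H/56 (A(H, r) = r/(-17) + (-3 + H)/(-56) = r*(-1/17) + (-3 + H)*(-1/56) = -r/17 + (3/56 - H/56) = 3/56 - r/17 - H/56)
(-30528 + 21995)/A(O, 127) = (-30528 + 21995)/(3/56 - 1/17*127 - 1/56*278) = -8533/(3/56 - 127/17 - 139/28) = -8533/(-11787/952) = -8533*(-952/11787) = 8123416/11787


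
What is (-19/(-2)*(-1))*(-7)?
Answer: 133/2 ≈ 66.500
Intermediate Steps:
(-19/(-2)*(-1))*(-7) = (-19*(-½)*(-1))*(-7) = ((19/2)*(-1))*(-7) = -19/2*(-7) = 133/2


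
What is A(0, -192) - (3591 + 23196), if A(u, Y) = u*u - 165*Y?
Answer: 4893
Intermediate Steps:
A(u, Y) = u² - 165*Y
A(0, -192) - (3591 + 23196) = (0² - 165*(-192)) - (3591 + 23196) = (0 + 31680) - 1*26787 = 31680 - 26787 = 4893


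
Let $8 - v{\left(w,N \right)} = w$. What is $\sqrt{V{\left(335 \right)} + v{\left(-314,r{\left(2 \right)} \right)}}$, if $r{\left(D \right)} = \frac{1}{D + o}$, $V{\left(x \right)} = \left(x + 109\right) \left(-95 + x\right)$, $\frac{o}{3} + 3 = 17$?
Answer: $\sqrt{106882} \approx 326.93$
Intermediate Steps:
$o = 42$ ($o = -9 + 3 \cdot 17 = -9 + 51 = 42$)
$V{\left(x \right)} = \left(-95 + x\right) \left(109 + x\right)$ ($V{\left(x \right)} = \left(109 + x\right) \left(-95 + x\right) = \left(-95 + x\right) \left(109 + x\right)$)
$r{\left(D \right)} = \frac{1}{42 + D}$ ($r{\left(D \right)} = \frac{1}{D + 42} = \frac{1}{42 + D}$)
$v{\left(w,N \right)} = 8 - w$
$\sqrt{V{\left(335 \right)} + v{\left(-314,r{\left(2 \right)} \right)}} = \sqrt{\left(-10355 + 335^{2} + 14 \cdot 335\right) + \left(8 - -314\right)} = \sqrt{\left(-10355 + 112225 + 4690\right) + \left(8 + 314\right)} = \sqrt{106560 + 322} = \sqrt{106882}$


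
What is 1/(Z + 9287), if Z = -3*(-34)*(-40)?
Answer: 1/5207 ≈ 0.00019205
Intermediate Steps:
Z = -4080 (Z = 102*(-40) = -4080)
1/(Z + 9287) = 1/(-4080 + 9287) = 1/5207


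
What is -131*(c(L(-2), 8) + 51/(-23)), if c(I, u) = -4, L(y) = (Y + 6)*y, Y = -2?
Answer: 18733/23 ≈ 814.48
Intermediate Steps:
L(y) = 4*y (L(y) = (-2 + 6)*y = 4*y)
-131*(c(L(-2), 8) + 51/(-23)) = -131*(-4 + 51/(-23)) = -131*(-4 + 51*(-1/23)) = -131*(-4 - 51/23) = -131*(-143/23) = 18733/23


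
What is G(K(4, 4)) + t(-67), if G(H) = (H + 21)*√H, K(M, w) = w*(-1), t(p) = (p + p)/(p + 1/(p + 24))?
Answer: 2881/1441 + 34*I ≈ 1.9993 + 34.0*I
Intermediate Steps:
t(p) = 2*p/(p + 1/(24 + p)) (t(p) = (2*p)/(p + 1/(24 + p)) = 2*p/(p + 1/(24 + p)))
K(M, w) = -w
G(H) = √H*(21 + H) (G(H) = (21 + H)*√H = √H*(21 + H))
G(K(4, 4)) + t(-67) = √(-1*4)*(21 - 1*4) + 2*(-67)*(24 - 67)/(1 + (-67)² + 24*(-67)) = √(-4)*(21 - 4) + 2*(-67)*(-43)/(1 + 4489 - 1608) = (2*I)*17 + 2*(-67)*(-43)/2882 = 34*I + 2*(-67)*(1/2882)*(-43) = 34*I + 2881/1441 = 2881/1441 + 34*I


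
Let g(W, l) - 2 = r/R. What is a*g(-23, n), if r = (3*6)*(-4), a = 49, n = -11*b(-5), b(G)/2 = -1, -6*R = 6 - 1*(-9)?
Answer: 7546/5 ≈ 1509.2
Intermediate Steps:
R = -5/2 (R = -(6 - 1*(-9))/6 = -(6 + 9)/6 = -⅙*15 = -5/2 ≈ -2.5000)
b(G) = -2 (b(G) = 2*(-1) = -2)
n = 22 (n = -11*(-2) = 22)
r = -72 (r = 18*(-4) = -72)
g(W, l) = 154/5 (g(W, l) = 2 - 72/(-5/2) = 2 - 72*(-⅖) = 2 + 144/5 = 154/5)
a*g(-23, n) = 49*(154/5) = 7546/5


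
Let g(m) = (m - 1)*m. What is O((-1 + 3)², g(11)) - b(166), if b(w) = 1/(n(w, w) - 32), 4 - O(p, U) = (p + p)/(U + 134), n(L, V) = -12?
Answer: 10709/2684 ≈ 3.9899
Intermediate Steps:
g(m) = m*(-1 + m) (g(m) = (-1 + m)*m = m*(-1 + m))
O(p, U) = 4 - 2*p/(134 + U) (O(p, U) = 4 - (p + p)/(U + 134) = 4 - 2*p/(134 + U))
b(w) = -1/44 (b(w) = 1/(-12 - 32) = 1/(-44) = -1/44)
O((-1 + 3)², g(11)) - b(166) = 2*(268 - (-1 + 3)² + 2*(11*(-1 + 11)))/(134 + 11*(-1 + 11)) - 1*(-1/44) = 2*(268 - 1*2² + 2*(11*10))/(134 + 11*10) + 1/44 = 2*(268 - 1*4 + 2*110)/(134 + 110) + 1/44 = 2*(268 - 4 + 220)/244 + 1/44 = 2*(1/244)*484 + 1/44 = 242/61 + 1/44 = 10709/2684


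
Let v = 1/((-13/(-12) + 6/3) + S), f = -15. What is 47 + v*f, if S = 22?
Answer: 13967/301 ≈ 46.402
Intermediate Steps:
v = 12/301 (v = 1/((-13/(-12) + 6/3) + 22) = 1/((-13*(-1/12) + 6*(⅓)) + 22) = 1/((13/12 + 2) + 22) = 1/(37/12 + 22) = 1/(301/12) = 12/301 ≈ 0.039867)
47 + v*f = 47 + (12/301)*(-15) = 47 - 180/301 = 13967/301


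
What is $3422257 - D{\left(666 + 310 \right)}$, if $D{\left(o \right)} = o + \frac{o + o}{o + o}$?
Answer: $3421280$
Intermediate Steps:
$D{\left(o \right)} = 1 + o$ ($D{\left(o \right)} = o + \frac{2 o}{2 o} = o + 2 o \frac{1}{2 o} = o + 1 = 1 + o$)
$3422257 - D{\left(666 + 310 \right)} = 3422257 - \left(1 + \left(666 + 310\right)\right) = 3422257 - \left(1 + 976\right) = 3422257 - 977 = 3421280$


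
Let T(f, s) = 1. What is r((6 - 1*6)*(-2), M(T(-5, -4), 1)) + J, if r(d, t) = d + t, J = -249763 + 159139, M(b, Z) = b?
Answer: -90623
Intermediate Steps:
J = -90624
r((6 - 1*6)*(-2), M(T(-5, -4), 1)) + J = ((6 - 1*6)*(-2) + 1) - 90624 = ((6 - 6)*(-2) + 1) - 90624 = (0*(-2) + 1) - 90624 = (0 + 1) - 90624 = 1 - 90624 = -90623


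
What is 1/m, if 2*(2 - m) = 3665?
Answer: -2/3661 ≈ -0.00054630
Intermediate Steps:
m = -3661/2 (m = 2 - 1/2*3665 = 2 - 3665/2 = -3661/2 ≈ -1830.5)
1/m = 1/(-3661/2) = -2/3661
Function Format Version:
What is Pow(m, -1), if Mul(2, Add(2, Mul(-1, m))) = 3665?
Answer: Rational(-2, 3661) ≈ -0.00054630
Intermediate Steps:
m = Rational(-3661, 2) (m = Add(2, Mul(Rational(-1, 2), 3665)) = Add(2, Rational(-3665, 2)) = Rational(-3661, 2) ≈ -1830.5)
Pow(m, -1) = Pow(Rational(-3661, 2), -1) = Rational(-2, 3661)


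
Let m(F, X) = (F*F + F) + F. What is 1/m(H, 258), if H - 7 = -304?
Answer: 1/87615 ≈ 1.1414e-5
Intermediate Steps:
H = -297 (H = 7 - 304 = -297)
m(F, X) = F² + 2*F (m(F, X) = (F² + F) + F = (F + F²) + F = F² + 2*F)
1/m(H, 258) = 1/(-297*(2 - 297)) = 1/(-297*(-295)) = 1/87615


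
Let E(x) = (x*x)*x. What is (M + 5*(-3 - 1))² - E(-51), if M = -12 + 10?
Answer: 133135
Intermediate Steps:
M = -2
E(x) = x³ (E(x) = x²*x = x³)
(M + 5*(-3 - 1))² - E(-51) = (-2 + 5*(-3 - 1))² - 1*(-51)³ = (-2 + 5*(-4))² - 1*(-132651) = (-2 - 20)² + 132651 = (-22)² + 132651 = 484 + 132651 = 133135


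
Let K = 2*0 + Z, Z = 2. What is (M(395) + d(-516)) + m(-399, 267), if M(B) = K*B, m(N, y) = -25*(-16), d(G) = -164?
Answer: 1026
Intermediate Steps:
K = 2 (K = 2*0 + 2 = 0 + 2 = 2)
m(N, y) = 400
M(B) = 2*B
(M(395) + d(-516)) + m(-399, 267) = (2*395 - 164) + 400 = (790 - 164) + 400 = 626 + 400 = 1026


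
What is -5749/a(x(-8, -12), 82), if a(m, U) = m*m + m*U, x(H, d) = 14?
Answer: -5749/1344 ≈ -4.2775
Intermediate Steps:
a(m, U) = m² + U*m
-5749/a(x(-8, -12), 82) = -5749*1/(14*(82 + 14)) = -5749/(14*96) = -5749/1344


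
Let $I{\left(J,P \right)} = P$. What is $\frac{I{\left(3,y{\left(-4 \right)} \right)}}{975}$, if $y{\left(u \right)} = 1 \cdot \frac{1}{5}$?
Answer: $\frac{1}{4875} \approx 0.00020513$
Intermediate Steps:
$y{\left(u \right)} = \frac{1}{5}$ ($y{\left(u \right)} = 1 \cdot \frac{1}{5} = \frac{1}{5}$)
$\frac{I{\left(3,y{\left(-4 \right)} \right)}}{975} = \frac{1}{5 \cdot 975} = \frac{1}{5} \cdot \frac{1}{975} = \frac{1}{4875}$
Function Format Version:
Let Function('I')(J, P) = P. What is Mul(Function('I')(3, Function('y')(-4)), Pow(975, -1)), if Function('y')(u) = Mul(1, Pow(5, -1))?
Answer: Rational(1, 4875) ≈ 0.00020513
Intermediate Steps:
Function('y')(u) = Rational(1, 5) (Function('y')(u) = Mul(1, Rational(1, 5)) = Rational(1, 5))
Mul(Function('I')(3, Function('y')(-4)), Pow(975, -1)) = Mul(Rational(1, 5), Pow(975, -1)) = Mul(Rational(1, 5), Rational(1, 975)) = Rational(1, 4875)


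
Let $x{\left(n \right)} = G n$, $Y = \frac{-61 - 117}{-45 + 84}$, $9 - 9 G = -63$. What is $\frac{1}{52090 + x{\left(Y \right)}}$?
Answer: $\frac{39}{2030086} \approx 1.9211 \cdot 10^{-5}$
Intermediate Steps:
$G = 8$ ($G = 1 - -7 = 1 + 7 = 8$)
$Y = - \frac{178}{39} \approx -4.5641$
$x{\left(n \right)} = 8 n$
$\frac{1}{52090 + x{\left(Y \right)}} = \frac{1}{52090 + 8 \left(- \frac{178}{39}\right)} = \frac{1}{52090 - \frac{1424}{39}} = \frac{1}{\frac{2030086}{39}} = \frac{39}{2030086}$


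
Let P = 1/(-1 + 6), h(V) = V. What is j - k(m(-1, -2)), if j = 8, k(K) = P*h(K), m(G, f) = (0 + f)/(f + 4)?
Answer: 41/5 ≈ 8.2000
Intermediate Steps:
P = 1/5 ≈ 0.20000
m(G, f) = f/(4 + f)
k(K) = K/5
j - k(m(-1, -2)) = 8 - (-2/(4 - 2))/5 = 8 - (-2/2)/5 = 8 - (-2*1/2)/5 = 8 - (-1)/5 = 8 - 1*(-1/5) = 8 + 1/5 = 41/5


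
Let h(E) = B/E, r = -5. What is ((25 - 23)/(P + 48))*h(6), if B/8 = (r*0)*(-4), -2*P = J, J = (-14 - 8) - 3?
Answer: 0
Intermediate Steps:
J = -25 (J = -22 - 3 = -25)
P = 25/2 (P = -½*(-25) = 25/2 ≈ 12.500)
B = 0 (B = 8*(-5*0*(-4)) = 8*(0*(-4)) = 8*0 = 0)
h(E) = 0 (h(E) = 0/E = 0)
((25 - 23)/(P + 48))*h(6) = ((25 - 23)/(25/2 + 48))*0 = (2/(121/2))*0 = (2*(2/121))*0 = (4/121)*0 = 0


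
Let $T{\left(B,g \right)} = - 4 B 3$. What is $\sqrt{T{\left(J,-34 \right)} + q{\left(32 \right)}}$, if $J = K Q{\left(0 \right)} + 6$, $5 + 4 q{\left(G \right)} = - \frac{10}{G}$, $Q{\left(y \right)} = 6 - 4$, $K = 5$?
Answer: $\frac{i \sqrt{12373}}{8} \approx 13.904 i$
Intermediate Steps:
$Q{\left(y \right)} = 2$
$q{\left(G \right)} = - \frac{5}{4} - \frac{5}{2 G}$ ($q{\left(G \right)} = - \frac{5}{4} + \frac{\left(-10\right) \frac{1}{G}}{4} = - \frac{5}{4} - \frac{5}{2 G}$)
$J = 16$ ($J = 5 \cdot 2 + 6 = 10 + 6 = 16$)
$T{\left(B,g \right)} = - 12 B$
$\sqrt{T{\left(J,-34 \right)} + q{\left(32 \right)}} = \sqrt{\left(-12\right) 16 + \frac{5 \left(-2 - 32\right)}{4 \cdot 32}} = \sqrt{-192 + \frac{5}{4} \cdot \frac{1}{32} \left(-2 - 32\right)} = \sqrt{-192 + \frac{5}{4} \cdot \frac{1}{32} \left(-34\right)} = \sqrt{-192 - \frac{85}{64}} = \sqrt{- \frac{12373}{64}} = \frac{i \sqrt{12373}}{8}$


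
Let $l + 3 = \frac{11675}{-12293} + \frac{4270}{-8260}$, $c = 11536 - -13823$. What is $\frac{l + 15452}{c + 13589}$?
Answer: $\frac{22407790203}{56496956152} \approx 0.39662$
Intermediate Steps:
$c = 25359$ ($c = 11536 + 13823 = 25359$)
$l = - \frac{6479245}{1450574}$ ($l = -3 + \left(\frac{11675}{-12293} + \frac{4270}{-8260}\right) = -3 + \left(11675 \left(- \frac{1}{12293}\right) + 4270 \left(- \frac{1}{8260}\right)\right) = -3 - \frac{2127523}{1450574} = - \frac{6479245}{1450574} \approx -4.4667$)
$\frac{l + 15452}{c + 13589} = \frac{- \frac{6479245}{1450574} + 15452}{25359 + 13589} = \frac{22407790203}{1450574 \cdot 38948} = \frac{22407790203}{1450574} \cdot \frac{1}{38948} = \frac{22407790203}{56496956152}$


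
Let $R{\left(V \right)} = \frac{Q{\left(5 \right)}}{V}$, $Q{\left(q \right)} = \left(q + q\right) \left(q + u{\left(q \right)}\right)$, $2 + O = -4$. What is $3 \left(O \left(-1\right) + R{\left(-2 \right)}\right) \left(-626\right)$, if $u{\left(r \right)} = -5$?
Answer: $-11268$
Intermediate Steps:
$O = -6$ ($O = -2 - 4 = -6$)
$Q{\left(q \right)} = 2 q \left(-5 + q\right)$ ($Q{\left(q \right)} = \left(q + q\right) \left(q - 5\right) = 2 q \left(-5 + q\right)$)
$R{\left(V \right)} = 0$ ($R{\left(V \right)} = \frac{2 \cdot 5 \left(-5 + 5\right)}{V} = \frac{2 \cdot 5 \cdot 0}{V} = \frac{0}{V} = 0$)
$3 \left(O \left(-1\right) + R{\left(-2 \right)}\right) \left(-626\right) = 3 \left(\left(-6\right) \left(-1\right) + 0\right) \left(-626\right) = 3 \left(6 + 0\right) \left(-626\right) = 3 \cdot 6 \left(-626\right) = 18 \left(-626\right) = -11268$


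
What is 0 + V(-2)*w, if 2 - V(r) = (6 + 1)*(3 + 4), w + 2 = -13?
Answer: 705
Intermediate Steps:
w = -15 (w = -2 - 13 = -15)
V(r) = -47 (V(r) = 2 - (6 + 1)*(3 + 4) = 2 - 7*7 = 2 - 1*49 = 2 - 49 = -47)
0 + V(-2)*w = 0 - 47*(-15) = 0 + 705 = 705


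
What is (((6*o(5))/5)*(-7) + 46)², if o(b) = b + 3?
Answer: 11236/25 ≈ 449.44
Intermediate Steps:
o(b) = 3 + b
(((6*o(5))/5)*(-7) + 46)² = (((6*(3 + 5))/5)*(-7) + 46)² = (((6*8)*(⅕))*(-7) + 46)² = ((48*(⅕))*(-7) + 46)² = ((48/5)*(-7) + 46)² = (-336/5 + 46)² = (-106/5)² = 11236/25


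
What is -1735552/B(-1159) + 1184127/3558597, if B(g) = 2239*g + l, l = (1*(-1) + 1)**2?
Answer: 440425756651/439741084457 ≈ 1.0016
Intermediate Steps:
l = 0 (l = (-1 + 1)**2 = 0**2 = 0)
B(g) = 2239*g (B(g) = 2239*g + 0 = 2239*g)
-1735552/B(-1159) + 1184127/3558597 = -1735552/(2239*(-1159)) + 1184127/3558597 = -1735552/(-2595001) + 1184127*(1/3558597) = -1735552*(-1/2595001) + 56387/169457 = 1735552/2595001 + 56387/169457 = 440425756651/439741084457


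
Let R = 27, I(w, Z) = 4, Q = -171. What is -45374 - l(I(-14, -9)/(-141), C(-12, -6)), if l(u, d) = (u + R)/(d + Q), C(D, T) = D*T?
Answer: -633371863/13959 ≈ -45374.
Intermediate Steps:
l(u, d) = (27 + u)/(-171 + d) (l(u, d) = (u + 27)/(d - 171) = (27 + u)/(-171 + d))
-45374 - l(I(-14, -9)/(-141), C(-12, -6)) = -45374 - (27 + 4/(-141))/(-171 - 12*(-6)) = -45374 - (27 + 4*(-1/141))/(-171 + 72) = -45374 - (27 - 4/141)/(-99) = -45374 - (-1)*3803/(99*141) = -45374 - 1*(-3803/13959) = -45374 + 3803/13959 = -633371863/13959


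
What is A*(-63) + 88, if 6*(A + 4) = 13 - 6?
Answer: 533/2 ≈ 266.50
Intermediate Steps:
A = -17/6 (A = -4 + (13 - 6)/6 = -4 + (1/6)*7 = -4 + 7/6 = -17/6 ≈ -2.8333)
A*(-63) + 88 = -17/6*(-63) + 88 = 357/2 + 88 = 533/2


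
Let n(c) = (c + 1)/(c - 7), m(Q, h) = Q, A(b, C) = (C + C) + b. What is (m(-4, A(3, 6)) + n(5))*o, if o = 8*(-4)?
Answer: 224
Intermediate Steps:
A(b, C) = b + 2*C (A(b, C) = 2*C + b = b + 2*C)
n(c) = (1 + c)/(-7 + c)
o = -32
(m(-4, A(3, 6)) + n(5))*o = (-4 + (1 + 5)/(-7 + 5))*(-32) = (-4 + 6/(-2))*(-32) = (-4 - 1/2*6)*(-32) = (-4 - 3)*(-32) = -7*(-32) = 224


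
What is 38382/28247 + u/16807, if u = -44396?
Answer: -608967538/474747329 ≈ -1.2827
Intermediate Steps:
38382/28247 + u/16807 = 38382/28247 - 44396/16807 = -608967538/474747329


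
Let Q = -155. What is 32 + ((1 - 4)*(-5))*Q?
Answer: -2293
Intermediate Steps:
32 + ((1 - 4)*(-5))*Q = 32 + ((1 - 4)*(-5))*(-155) = 32 - 3*(-5)*(-155) = 32 + 15*(-155) = 32 - 2325 = -2293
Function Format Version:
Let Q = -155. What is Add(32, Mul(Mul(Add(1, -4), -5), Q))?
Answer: -2293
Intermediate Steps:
Add(32, Mul(Mul(Add(1, -4), -5), Q)) = Add(32, Mul(Mul(Add(1, -4), -5), -155)) = Add(32, Mul(Mul(-3, -5), -155)) = Add(32, Mul(15, -155)) = Add(32, -2325) = -2293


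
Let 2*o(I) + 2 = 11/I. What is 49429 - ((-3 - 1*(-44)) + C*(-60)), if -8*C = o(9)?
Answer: 592691/12 ≈ 49391.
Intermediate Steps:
o(I) = -1 + 11/(2*I) (o(I) = -1 + (11/I)/2 = -1 + 11/(2*I))
C = 7/144 (C = -(11/2 - 1*9)/(8*9) = -(11/2 - 9)/72 = -(-7)/(72*2) = -⅛*(-7/18) = 7/144 ≈ 0.048611)
49429 - ((-3 - 1*(-44)) + C*(-60)) = 49429 - ((-3 - 1*(-44)) + (7/144)*(-60)) = 49429 - ((-3 + 44) - 35/12) = 49429 - (41 - 35/12) = 49429 - 1*457/12 = 49429 - 457/12 = 592691/12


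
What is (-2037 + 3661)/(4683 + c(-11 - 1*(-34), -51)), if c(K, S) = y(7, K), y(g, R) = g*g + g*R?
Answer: 232/699 ≈ 0.33190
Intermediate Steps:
y(g, R) = g² + R*g
c(K, S) = 49 + 7*K (c(K, S) = 7*(K + 7) = 7*(7 + K) = 49 + 7*K)
(-2037 + 3661)/(4683 + c(-11 - 1*(-34), -51)) = (-2037 + 3661)/(4683 + (49 + 7*(-11 - 1*(-34)))) = 1624/(4683 + (49 + 7*(-11 + 34))) = 1624/(4683 + (49 + 7*23)) = 1624/(4683 + (49 + 161)) = 1624/(4683 + 210) = 1624/4893 = 1624*(1/4893) = 232/699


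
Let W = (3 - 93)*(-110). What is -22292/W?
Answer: -5573/2475 ≈ -2.2517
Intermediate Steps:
W = 9900 (W = -90*(-110) = 9900)
-22292/W = -22292/9900 = -22292*1/9900 = -5573/2475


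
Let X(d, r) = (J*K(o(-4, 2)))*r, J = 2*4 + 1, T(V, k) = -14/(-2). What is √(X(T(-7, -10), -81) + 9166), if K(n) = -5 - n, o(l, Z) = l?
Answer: √9895 ≈ 99.474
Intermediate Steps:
T(V, k) = 7 (T(V, k) = -14*(-½) = 7)
J = 9 (J = 8 + 1 = 9)
X(d, r) = -9*r (X(d, r) = (9*(-5 - 1*(-4)))*r = (9*(-5 + 4))*r = (9*(-1))*r = -9*r)
√(X(T(-7, -10), -81) + 9166) = √(-9*(-81) + 9166) = √(729 + 9166) = √9895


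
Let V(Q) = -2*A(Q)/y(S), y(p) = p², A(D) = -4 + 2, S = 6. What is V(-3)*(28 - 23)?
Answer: 5/9 ≈ 0.55556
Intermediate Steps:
A(D) = -2
V(Q) = ⅑ (V(Q) = -(-4)/(6²) = -(-4)/36 = -2*(-1/18) = ⅑)
V(-3)*(28 - 23) = (28 - 23)/9 = (⅑)*5 = 5/9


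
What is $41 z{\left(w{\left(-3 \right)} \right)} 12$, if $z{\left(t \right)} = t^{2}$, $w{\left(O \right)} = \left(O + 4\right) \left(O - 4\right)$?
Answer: $24108$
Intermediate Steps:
$w{\left(O \right)} = \left(-4 + O\right) \left(4 + O\right)$ ($w{\left(O \right)} = \left(4 + O\right) \left(-4 + O\right) = \left(-4 + O\right) \left(4 + O\right)$)
$41 z{\left(w{\left(-3 \right)} \right)} 12 = 41 \left(-16 + \left(-3\right)^{2}\right)^{2} \cdot 12 = 41 \left(-16 + 9\right)^{2} \cdot 12 = 41 \left(-7\right)^{2} \cdot 12 = 41 \cdot 49 \cdot 12 = 2009 \cdot 12 = 24108$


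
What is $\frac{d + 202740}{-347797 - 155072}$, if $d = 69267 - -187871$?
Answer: $- \frac{459878}{502869} \approx -0.91451$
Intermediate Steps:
$d = 257138$ ($d = 69267 + 187871 = 257138$)
$\frac{d + 202740}{-347797 - 155072} = \frac{257138 + 202740}{-347797 - 155072} = \frac{459878}{-502869} = 459878 \left(- \frac{1}{502869}\right) = - \frac{459878}{502869}$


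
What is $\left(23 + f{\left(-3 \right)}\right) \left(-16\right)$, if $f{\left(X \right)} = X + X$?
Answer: $-272$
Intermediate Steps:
$f{\left(X \right)} = 2 X$
$\left(23 + f{\left(-3 \right)}\right) \left(-16\right) = \left(23 + 2 \left(-3\right)\right) \left(-16\right) = \left(23 - 6\right) \left(-16\right) = 17 \left(-16\right) = -272$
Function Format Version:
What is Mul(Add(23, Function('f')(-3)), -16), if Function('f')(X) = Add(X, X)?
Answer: -272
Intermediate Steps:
Function('f')(X) = Mul(2, X)
Mul(Add(23, Function('f')(-3)), -16) = Mul(Add(23, Mul(2, -3)), -16) = Mul(Add(23, -6), -16) = Mul(17, -16) = -272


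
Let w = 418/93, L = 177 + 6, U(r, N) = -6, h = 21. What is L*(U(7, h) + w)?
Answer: -8540/31 ≈ -275.48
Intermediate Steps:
L = 183
w = 418/93 (w = 418*(1/93) = 418/93 ≈ 4.4946)
L*(U(7, h) + w) = 183*(-6 + 418/93) = 183*(-140/93) = -8540/31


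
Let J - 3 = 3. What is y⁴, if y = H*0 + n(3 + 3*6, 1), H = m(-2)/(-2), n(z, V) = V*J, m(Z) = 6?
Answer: 1296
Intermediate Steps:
J = 6 (J = 3 + 3 = 6)
n(z, V) = 6*V (n(z, V) = V*6 = 6*V)
H = -3 (H = 6/(-2) = 6*(-½) = -3)
y = 6 (y = -3*0 + 6*1 = 0 + 6 = 6)
y⁴ = 6⁴ = 1296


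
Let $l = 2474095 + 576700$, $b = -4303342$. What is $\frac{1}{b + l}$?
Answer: $- \frac{1}{1252547} \approx -7.9837 \cdot 10^{-7}$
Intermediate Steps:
$l = 3050795$
$\frac{1}{b + l} = \frac{1}{-4303342 + 3050795} = \frac{1}{-1252547} = - \frac{1}{1252547}$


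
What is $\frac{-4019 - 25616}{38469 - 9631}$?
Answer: $- \frac{29635}{28838} \approx -1.0276$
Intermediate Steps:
$\frac{-4019 - 25616}{38469 - 9631} = - \frac{29635}{38469 + \left(-13743 + 4112\right)} = - \frac{29635}{38469 - 9631} = - \frac{29635}{28838}$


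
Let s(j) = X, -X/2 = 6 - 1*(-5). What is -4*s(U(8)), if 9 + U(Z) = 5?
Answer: 88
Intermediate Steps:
U(Z) = -4 (U(Z) = -9 + 5 = -4)
X = -22 (X = -2*(6 - 1*(-5)) = -2*(6 + 5) = -2*11 = -22)
s(j) = -22
-4*s(U(8)) = -4*(-22) = 88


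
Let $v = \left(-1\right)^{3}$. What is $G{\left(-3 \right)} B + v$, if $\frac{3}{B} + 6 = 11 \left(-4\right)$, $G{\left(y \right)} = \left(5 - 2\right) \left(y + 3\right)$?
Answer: $-1$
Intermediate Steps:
$G{\left(y \right)} = 9 + 3 y$ ($G{\left(y \right)} = 3 \left(3 + y\right) = 9 + 3 y$)
$B = - \frac{3}{50}$ ($B = \frac{3}{-6 + 11 \left(-4\right)} = \frac{3}{-6 - 44} = \frac{3}{-50} = 3 \left(- \frac{1}{50}\right) = - \frac{3}{50} \approx -0.06$)
$v = -1$
$G{\left(-3 \right)} B + v = \left(9 + 3 \left(-3\right)\right) \left(- \frac{3}{50}\right) - 1 = \left(9 - 9\right) \left(- \frac{3}{50}\right) - 1 = 0 \left(- \frac{3}{50}\right) - 1 = 0 - 1 = -1$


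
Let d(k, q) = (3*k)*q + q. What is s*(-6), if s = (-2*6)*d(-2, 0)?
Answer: 0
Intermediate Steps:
d(k, q) = q + 3*k*q (d(k, q) = 3*k*q + q = q + 3*k*q)
s = 0 (s = (-2*6)*(0*(1 + 3*(-2))) = -0*(1 - 6) = -0*(-5) = -12*0 = 0)
s*(-6) = 0*(-6) = 0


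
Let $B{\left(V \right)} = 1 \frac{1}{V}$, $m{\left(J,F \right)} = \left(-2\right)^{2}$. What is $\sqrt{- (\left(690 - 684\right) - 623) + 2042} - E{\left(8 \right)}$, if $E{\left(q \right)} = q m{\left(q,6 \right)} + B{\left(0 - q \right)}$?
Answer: $- \frac{255}{8} + \sqrt{2659} \approx 19.69$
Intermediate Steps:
$m{\left(J,F \right)} = 4$
$B{\left(V \right)} = \frac{1}{V}$
$E{\left(q \right)} = - \frac{1}{q} + 4 q$ ($E{\left(q \right)} = q 4 + \frac{1}{0 - q} = 4 q + \frac{1}{\left(-1\right) q} = 4 q - \frac{1}{q} = - \frac{1}{q} + 4 q$)
$\sqrt{- (\left(690 - 684\right) - 623) + 2042} - E{\left(8 \right)} = \sqrt{- (\left(690 - 684\right) - 623) + 2042} - \left(- \frac{1}{8} + 4 \cdot 8\right) = \sqrt{- (6 - 623) + 2042} - \left(\left(-1\right) \frac{1}{8} + 32\right) = \sqrt{\left(-1\right) \left(-617\right) + 2042} - \left(- \frac{1}{8} + 32\right) = \sqrt{617 + 2042} - \frac{255}{8} = \sqrt{2659} - \frac{255}{8} = - \frac{255}{8} + \sqrt{2659}$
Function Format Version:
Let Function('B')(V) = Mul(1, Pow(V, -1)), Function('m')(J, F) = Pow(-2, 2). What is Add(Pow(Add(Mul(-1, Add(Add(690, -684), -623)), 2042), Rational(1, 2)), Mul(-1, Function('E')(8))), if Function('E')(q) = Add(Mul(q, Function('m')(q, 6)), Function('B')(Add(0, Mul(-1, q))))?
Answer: Add(Rational(-255, 8), Pow(2659, Rational(1, 2))) ≈ 19.690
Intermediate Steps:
Function('m')(J, F) = 4
Function('B')(V) = Pow(V, -1)
Function('E')(q) = Add(Mul(-1, Pow(q, -1)), Mul(4, q)) (Function('E')(q) = Add(Mul(q, 4), Pow(Add(0, Mul(-1, q)), -1)) = Add(Mul(4, q), Pow(Mul(-1, q), -1)) = Add(Mul(4, q), Mul(-1, Pow(q, -1))) = Add(Mul(-1, Pow(q, -1)), Mul(4, q)))
Add(Pow(Add(Mul(-1, Add(Add(690, -684), -623)), 2042), Rational(1, 2)), Mul(-1, Function('E')(8))) = Add(Pow(Add(Mul(-1, Add(Add(690, -684), -623)), 2042), Rational(1, 2)), Mul(-1, Add(Mul(-1, Pow(8, -1)), Mul(4, 8)))) = Add(Pow(Add(Mul(-1, Add(6, -623)), 2042), Rational(1, 2)), Mul(-1, Add(Mul(-1, Rational(1, 8)), 32))) = Add(Pow(Add(Mul(-1, -617), 2042), Rational(1, 2)), Mul(-1, Add(Rational(-1, 8), 32))) = Add(Pow(Add(617, 2042), Rational(1, 2)), Mul(-1, Rational(255, 8))) = Add(Pow(2659, Rational(1, 2)), Rational(-255, 8)) = Add(Rational(-255, 8), Pow(2659, Rational(1, 2)))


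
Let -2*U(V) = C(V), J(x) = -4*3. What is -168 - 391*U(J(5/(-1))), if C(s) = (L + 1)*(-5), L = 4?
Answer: -10111/2 ≈ -5055.5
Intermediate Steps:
C(s) = -25 (C(s) = (4 + 1)*(-5) = 5*(-5) = -25)
J(x) = -12
U(V) = 25/2 (U(V) = -½*(-25) = 25/2)
-168 - 391*U(J(5/(-1))) = -168 - 391*25/2 = -168 - 9775/2 = -10111/2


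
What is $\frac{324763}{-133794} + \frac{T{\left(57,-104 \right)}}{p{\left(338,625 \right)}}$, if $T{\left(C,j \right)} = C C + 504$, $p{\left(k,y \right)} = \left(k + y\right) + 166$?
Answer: $\frac{135471455}{151053426} \approx 0.89684$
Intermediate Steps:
$p{\left(k,y \right)} = 166 + k + y$
$T{\left(C,j \right)} = 504 + C^{2}$ ($T{\left(C,j \right)} = C^{2} + 504 = 504 + C^{2}$)
$\frac{324763}{-133794} + \frac{T{\left(57,-104 \right)}}{p{\left(338,625 \right)}} = \frac{324763}{-133794} + \frac{504 + 57^{2}}{166 + 338 + 625} = 324763 \left(- \frac{1}{133794}\right) + \frac{504 + 3249}{1129} = - \frac{324763}{133794} + 3753 \cdot \frac{1}{1129} = - \frac{324763}{133794} + \frac{3753}{1129} = \frac{135471455}{151053426}$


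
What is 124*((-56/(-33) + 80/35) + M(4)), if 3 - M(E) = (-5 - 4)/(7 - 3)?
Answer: 264461/231 ≈ 1144.9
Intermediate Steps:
M(E) = 21/4 (M(E) = 3 - (-5 - 4)/(7 - 3) = 3 - (-9)/4 = 3 - 1*(-9/4) = 3 + 9/4 = 21/4)
124*((-56/(-33) + 80/35) + M(4)) = 124*((-56/(-33) + 80/35) + 21/4) = 124*((-56*(-1/33) + 80*(1/35)) + 21/4) = 124*((56/33 + 16/7) + 21/4) = 124*(920/231 + 21/4) = 124*(8531/924) = 264461/231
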